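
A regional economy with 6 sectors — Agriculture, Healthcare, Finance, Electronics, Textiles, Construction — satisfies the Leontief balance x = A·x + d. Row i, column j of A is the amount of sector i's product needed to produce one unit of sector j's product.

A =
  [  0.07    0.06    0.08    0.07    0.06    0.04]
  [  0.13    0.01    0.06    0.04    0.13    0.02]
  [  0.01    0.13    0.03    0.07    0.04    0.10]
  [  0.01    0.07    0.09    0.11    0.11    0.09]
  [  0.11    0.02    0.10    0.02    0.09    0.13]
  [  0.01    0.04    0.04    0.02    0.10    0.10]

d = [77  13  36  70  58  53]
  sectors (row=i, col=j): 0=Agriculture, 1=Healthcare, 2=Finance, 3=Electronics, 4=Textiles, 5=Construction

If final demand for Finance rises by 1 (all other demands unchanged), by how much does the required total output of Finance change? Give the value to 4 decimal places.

1.0707

Form M = I − A:
  [  0.93   -0.06   -0.08   -0.07   -0.06   -0.04]
  [ -0.13    0.99   -0.06   -0.04   -0.13   -0.02]
  [ -0.01   -0.13    0.97   -0.07   -0.04   -0.10]
  [ -0.01   -0.07   -0.09    0.89   -0.11   -0.09]
  [ -0.11   -0.02   -0.10   -0.02    0.91   -0.13]
  [ -0.01   -0.04   -0.04   -0.02   -0.10    0.90]
Leontief inverse L = M⁻¹:
  [  1.1058    0.0966    0.1226    0.1056    0.1150    0.0921]
  [  0.1707    1.0467    0.1078    0.0748    0.1830    0.0767]
  [  0.0484    0.1587    1.0707    0.1008    0.1015    0.1494]
  [  0.0533    0.1138    0.1439    1.1520    0.1832    0.1626]
  [  0.1496    0.0638    0.1485    0.0566    1.1529    0.1968]
  [  0.0398    0.0643    0.0734    0.0409    0.1461    1.1477]
Total output x = L · d:
  x_0 = 1.1058·77 + 0.0966·13 + 0.1226·36 + 0.1056·70 + 0.1150·58 + 0.0921·53 = 109.7631
  x_1 = 0.1707·77 + 1.0467·13 + 0.1078·36 + 0.0748·70 + 0.1830·58 + 0.0767·53 = 50.5508
  x_2 = 0.0484·77 + 0.1587·13 + 1.0707·36 + 0.1008·70 + 0.1015·58 + 0.1494·53 = 65.1992
  x_3 = 0.0533·77 + 0.1138·13 + 0.1439·36 + 1.1520·70 + 0.1832·58 + 0.1626·53 = 110.6436
  x_4 = 0.1496·77 + 0.0638·13 + 0.1485·36 + 0.0566·70 + 1.1529·58 + 0.1968·53 = 98.9556
  x_5 = 0.0398·77 + 0.0643·13 + 0.0734·36 + 0.0409·70 + 0.1461·58 + 1.1477·53 = 78.7067
Δx_2 = L[2,2] · Δd_2 = 1.0707 · 1 = 1.0707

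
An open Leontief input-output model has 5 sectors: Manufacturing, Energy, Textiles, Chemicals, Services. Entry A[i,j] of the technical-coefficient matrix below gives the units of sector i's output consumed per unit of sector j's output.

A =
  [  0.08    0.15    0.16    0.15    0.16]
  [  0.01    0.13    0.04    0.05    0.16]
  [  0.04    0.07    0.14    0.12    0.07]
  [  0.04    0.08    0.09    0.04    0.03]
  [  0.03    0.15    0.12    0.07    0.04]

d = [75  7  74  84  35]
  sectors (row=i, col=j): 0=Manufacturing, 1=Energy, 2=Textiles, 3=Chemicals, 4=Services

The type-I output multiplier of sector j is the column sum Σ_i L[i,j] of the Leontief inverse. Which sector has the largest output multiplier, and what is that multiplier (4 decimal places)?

Energy (2.0011)

Form M = I − A:
  [  0.92   -0.15   -0.16   -0.15   -0.16]
  [ -0.01    0.87   -0.04   -0.05   -0.16]
  [ -0.04   -0.07    0.86   -0.12   -0.07]
  [ -0.04   -0.08   -0.09    0.96   -0.03]
  [ -0.03   -0.15   -0.12   -0.07    0.96]
Leontief inverse L = M⁻¹:
  [  1.1216    0.2840    0.2841    0.2447    0.2626]
  [  0.0288    1.2088    0.1019    0.0960    0.2167]
  [  0.0667    0.1486    1.2192    0.1801    0.1304]
  [  0.0570    0.1336    0.1405    1.0806    0.0758]
  [  0.0520    0.2261    0.1874    0.1239    1.1056]
Total output x = L · d:
  x_0 = 1.1216·75 + 0.2840·7 + 0.2841·74 + 0.2447·84 + 0.2626·35 = 136.8824
  x_1 = 0.0288·75 + 1.2088·7 + 0.1019·74 + 0.0960·84 + 0.2167·35 = 33.8073
  x_2 = 0.0667·75 + 0.1486·7 + 1.2192·74 + 0.1801·84 + 0.1304·35 = 115.9510
  x_3 = 0.0570·75 + 0.1336·7 + 0.1405·74 + 1.0806·84 + 0.0758·35 = 109.0306
  x_4 = 0.0520·75 + 0.2261·7 + 0.1874·74 + 0.1239·84 + 1.1056·35 = 68.4623
Output multipliers (column sums of L):
  Manufacturing: 1.3262
  Energy: 2.0011
  Textiles: 1.9331
  Chemicals: 1.7253
  Services: 1.7911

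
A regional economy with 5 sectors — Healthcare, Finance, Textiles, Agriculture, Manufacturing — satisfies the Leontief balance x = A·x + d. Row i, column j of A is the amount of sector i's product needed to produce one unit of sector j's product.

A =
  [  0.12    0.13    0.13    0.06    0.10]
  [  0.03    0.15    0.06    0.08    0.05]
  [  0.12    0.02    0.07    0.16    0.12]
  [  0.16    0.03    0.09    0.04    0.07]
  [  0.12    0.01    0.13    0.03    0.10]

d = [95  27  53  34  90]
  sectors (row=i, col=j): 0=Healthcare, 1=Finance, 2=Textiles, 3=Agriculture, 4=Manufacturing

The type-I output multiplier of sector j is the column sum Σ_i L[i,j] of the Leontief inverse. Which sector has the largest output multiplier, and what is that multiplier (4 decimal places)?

Form M = I − A:
  [  0.88   -0.13   -0.13   -0.06   -0.10]
  [ -0.03    0.85   -0.06   -0.08   -0.05]
  [ -0.12   -0.02    0.93   -0.16   -0.12]
  [ -0.16   -0.03   -0.09    0.96   -0.07]
  [ -0.12   -0.01   -0.13   -0.03    0.90]
Leontief inverse L = M⁻¹:
  [  1.2239    0.1995    0.2233    0.1362    0.1874]
  [  0.0943    1.1994    0.1174    0.1286    0.1028]
  [  0.2283    0.0724    1.1613    0.2201    0.2014]
  [  0.2433    0.0814    0.1647    1.0954    0.1387]
  [  0.2053    0.0531    0.2043    0.0879    1.1710]
Total output x = L · d:
  x_0 = 1.2239·95 + 0.1995·27 + 0.2233·53 + 0.1362·34 + 0.1874·90 = 154.9980
  x_1 = 0.0943·95 + 1.1994·27 + 0.1174·53 + 0.1286·34 + 0.1028·90 = 61.1841
  x_2 = 0.2283·95 + 0.0724·27 + 1.1613·53 + 0.2201·34 + 0.2014·90 = 110.7994
  x_3 = 0.2433·95 + 0.0814·27 + 0.1647·53 + 1.0954·34 + 0.1387·90 = 83.7679
  x_4 = 0.2053·95 + 0.0531·27 + 0.2043·53 + 0.0879·34 + 1.1710·90 = 140.1428
Output multipliers (column sums of L):
  Healthcare: 1.9952
  Finance: 1.6057
  Textiles: 1.8710
  Agriculture: 1.6683
  Manufacturing: 1.8012

Healthcare (1.9952)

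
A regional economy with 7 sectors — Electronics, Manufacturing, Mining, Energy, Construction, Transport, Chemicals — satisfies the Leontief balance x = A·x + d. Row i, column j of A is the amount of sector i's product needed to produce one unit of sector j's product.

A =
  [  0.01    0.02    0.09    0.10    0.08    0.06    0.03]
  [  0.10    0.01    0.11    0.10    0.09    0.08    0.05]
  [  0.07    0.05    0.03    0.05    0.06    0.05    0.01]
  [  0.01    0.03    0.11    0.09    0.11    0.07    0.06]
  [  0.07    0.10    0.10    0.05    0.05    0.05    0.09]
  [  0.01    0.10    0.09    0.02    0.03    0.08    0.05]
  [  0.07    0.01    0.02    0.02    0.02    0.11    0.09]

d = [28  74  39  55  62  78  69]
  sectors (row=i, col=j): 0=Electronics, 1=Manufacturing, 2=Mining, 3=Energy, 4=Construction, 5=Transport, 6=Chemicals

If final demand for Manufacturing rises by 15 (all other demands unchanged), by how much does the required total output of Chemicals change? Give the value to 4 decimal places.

0.5730

Form M = I − A:
  [  0.99   -0.02   -0.09   -0.10   -0.08   -0.06   -0.03]
  [ -0.10    0.99   -0.11   -0.10   -0.09   -0.08   -0.05]
  [ -0.07   -0.05    0.97   -0.05   -0.06   -0.05   -0.01]
  [ -0.01   -0.03   -0.11    0.91   -0.11   -0.07   -0.06]
  [ -0.07   -0.10   -0.10   -0.05    0.95   -0.05   -0.09]
  [ -0.01   -0.10   -0.09   -0.02   -0.03    0.92   -0.05]
  [ -0.07   -0.01   -0.02   -0.02   -0.02   -0.11    0.91]
Leontief inverse L = M⁻¹:
  [  1.0417    0.0562    0.1426    0.1390    0.1229    0.1057    0.0661]
  [  0.1399    1.0570    0.1809    0.1549    0.1478    0.1423    0.0973]
  [  0.0955    0.0781    1.0774    0.0864    0.0971    0.0881    0.0394]
  [  0.0512    0.0742    0.1724    1.1361    0.1600    0.1269    0.1054]
  [  0.1154    0.1381    0.1651    0.1031    1.1042    0.1125    0.1354]
  [  0.0458    0.1313    0.1391    0.0575    0.0691    1.1269    0.0828]
  [  0.0930    0.0382    0.0609    0.0485    0.0493    0.1531    1.1212]
Total output x = L · d:
  x_0 = 1.0417·28 + 0.0562·74 + 0.1426·39 + 0.1390·55 + 0.1229·62 + 0.1057·78 + 0.0661·69 = 66.9664
  x_1 = 0.1399·28 + 1.0570·74 + 0.1809·39 + 0.1549·55 + 0.1478·62 + 0.1423·78 + 0.0973·69 = 124.6910
  x_2 = 0.0955·28 + 0.0781·74 + 1.0774·39 + 0.0864·55 + 0.0971·62 + 0.0881·78 + 0.0394·69 = 70.8393
  x_3 = 0.0512·28 + 0.0742·74 + 0.1724·39 + 1.1361·55 + 0.1600·62 + 0.1269·78 + 0.1054·69 = 103.2220
  x_4 = 0.1154·28 + 0.1381·74 + 0.1651·39 + 0.1031·55 + 1.1042·62 + 0.1125·78 + 0.1354·69 = 112.1382
  x_5 = 0.0458·28 + 0.1313·74 + 0.1391·39 + 0.0575·55 + 0.0691·62 + 1.1269·78 + 0.0828·69 = 117.4834
  x_6 = 0.0930·28 + 0.0382·74 + 0.0609·39 + 0.0485·55 + 0.0493·62 + 0.1531·78 + 1.1212·69 = 102.8371
Δx_6 = L[6,1] · Δd_1 = 0.0382 · 15 = 0.5730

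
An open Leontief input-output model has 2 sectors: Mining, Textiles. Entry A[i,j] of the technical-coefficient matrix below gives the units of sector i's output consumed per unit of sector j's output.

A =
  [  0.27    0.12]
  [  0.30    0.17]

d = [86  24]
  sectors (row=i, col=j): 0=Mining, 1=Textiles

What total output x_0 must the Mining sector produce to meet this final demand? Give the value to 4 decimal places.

130.3036

Form M = I − A:
  [  0.73   -0.12]
  [ -0.30    0.83]
Leontief inverse L = M⁻¹:
  [  1.4564    0.2106]
  [  0.5264    1.2809]
Total output x = L · d:
  x_0 = 1.4564·86 + 0.2106·24 = 130.3036
  x_1 = 0.5264·86 + 1.2809·24 = 76.0133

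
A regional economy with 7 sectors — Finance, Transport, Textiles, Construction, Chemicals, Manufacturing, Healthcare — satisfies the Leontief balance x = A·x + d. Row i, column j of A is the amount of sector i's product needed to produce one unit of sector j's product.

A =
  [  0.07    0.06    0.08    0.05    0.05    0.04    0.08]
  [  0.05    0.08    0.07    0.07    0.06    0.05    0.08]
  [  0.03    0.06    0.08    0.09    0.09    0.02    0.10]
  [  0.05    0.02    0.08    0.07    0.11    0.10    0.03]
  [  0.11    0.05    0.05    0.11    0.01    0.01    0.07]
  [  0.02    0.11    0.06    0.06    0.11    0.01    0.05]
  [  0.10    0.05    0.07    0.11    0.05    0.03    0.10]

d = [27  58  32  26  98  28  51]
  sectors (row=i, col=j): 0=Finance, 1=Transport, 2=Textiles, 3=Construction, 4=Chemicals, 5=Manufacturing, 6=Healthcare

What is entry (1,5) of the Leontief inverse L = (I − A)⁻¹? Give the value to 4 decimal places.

Form M = I − A:
  [  0.93   -0.06   -0.08   -0.05   -0.05   -0.04   -0.08]
  [ -0.05    0.92   -0.07   -0.07   -0.06   -0.05   -0.08]
  [ -0.03   -0.06    0.92   -0.09   -0.09   -0.02   -0.10]
  [ -0.05   -0.02   -0.08    0.93   -0.11   -0.10   -0.03]
  [ -0.11   -0.05   -0.05   -0.11    0.99   -0.01   -0.07]
  [ -0.02   -0.11   -0.06   -0.06   -0.11    0.99   -0.05]
  [ -0.10   -0.05   -0.07   -0.11   -0.05   -0.03    0.90]
Leontief inverse L = M⁻¹:
  [  1.1203    0.1060    0.1363    0.1147    0.1030    0.0702    0.1399]
  [  0.1034    1.1293    0.1297    0.1392    0.1174    0.0834    0.1424]
  [  0.0876    0.1072    1.1410    0.1636    0.1472    0.0550    0.1640]
  [  0.1014    0.0697    0.1374    1.1379    0.1672    0.1297    0.0886]
  [  0.1575    0.0907    0.1054    0.1689    1.0632    0.0446    0.1246]
  [  0.0712    0.1535    0.1133    0.1248    0.1581    1.0405    0.1068]
  [  0.1605    0.1015    0.1375    0.1858    0.1142    0.0697    1.1686]
Total output x = L · d:
  x_0 = 1.1203·27 + 0.1060·58 + 0.1363·32 + 0.1147·26 + 0.1030·98 + 0.0702·28 + 0.1399·51 = 62.9339
  x_1 = 0.1034·27 + 1.1293·58 + 0.1297·32 + 0.1392·26 + 0.1174·98 + 0.0834·28 + 0.1424·51 = 97.1559
  x_2 = 0.0876·27 + 0.1072·58 + 1.1410·32 + 0.1636·26 + 0.1472·98 + 0.0550·28 + 0.1640·51 = 73.6797
  x_3 = 0.1014·27 + 0.0697·58 + 0.1374·32 + 1.1379·26 + 0.1672·98 + 0.1297·28 + 0.0886·51 = 65.2954
  x_4 = 0.1575·27 + 0.0907·58 + 0.1054·32 + 0.1689·26 + 1.0632·98 + 0.0446·28 + 0.1246·51 = 129.0692
  x_5 = 0.0712·27 + 0.1535·58 + 0.1133·32 + 0.1248·26 + 0.1581·98 + 1.0405·28 + 0.1068·51 = 67.7695
  x_6 = 0.1605·27 + 0.1015·58 + 0.1375·32 + 0.1858·26 + 0.1142·98 + 0.0697·28 + 1.1686·51 = 92.1976

L[1,5] = 0.0834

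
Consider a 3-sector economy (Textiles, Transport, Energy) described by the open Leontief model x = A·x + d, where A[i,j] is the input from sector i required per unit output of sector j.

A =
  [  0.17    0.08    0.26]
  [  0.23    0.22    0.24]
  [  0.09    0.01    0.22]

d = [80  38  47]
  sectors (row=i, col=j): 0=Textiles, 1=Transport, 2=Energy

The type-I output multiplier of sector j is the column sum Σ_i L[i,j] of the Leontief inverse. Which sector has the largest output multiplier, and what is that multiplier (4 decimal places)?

Form M = I − A:
  [  0.83   -0.08   -0.26]
  [ -0.23    0.78   -0.24]
  [ -0.09   -0.01    0.78]
Leontief inverse L = M⁻¹:
  [  1.2947    0.1389    0.4743]
  [  0.4294    1.3332    0.5534]
  [  0.1549    0.0331    1.3439]
Total output x = L · d:
  x_0 = 1.2947·80 + 0.1389·38 + 0.4743·47 = 131.1484
  x_1 = 0.4294·80 + 1.3332·38 + 0.5534·47 = 111.0245
  x_2 = 0.1549·80 + 0.0331·38 + 1.3439·47 = 76.8123
Output multipliers (column sums of L):
  Textiles: 1.8791
  Transport: 1.5052
  Energy: 2.3715

Energy (2.3715)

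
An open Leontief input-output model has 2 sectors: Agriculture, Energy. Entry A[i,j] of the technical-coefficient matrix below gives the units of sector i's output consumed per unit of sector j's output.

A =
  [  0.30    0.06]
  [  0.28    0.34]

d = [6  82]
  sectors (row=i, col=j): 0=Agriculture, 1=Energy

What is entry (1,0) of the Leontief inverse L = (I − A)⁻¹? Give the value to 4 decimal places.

L[1,0] = 0.6289

Form M = I − A:
  [  0.70   -0.06]
  [ -0.28    0.66]
Leontief inverse L = M⁻¹:
  [  1.4825    0.1348]
  [  0.6289    1.5723]
Total output x = L · d:
  x_0 = 1.4825·6 + 0.1348·82 = 19.9461
  x_1 = 0.6289·6 + 1.5723·82 = 132.7044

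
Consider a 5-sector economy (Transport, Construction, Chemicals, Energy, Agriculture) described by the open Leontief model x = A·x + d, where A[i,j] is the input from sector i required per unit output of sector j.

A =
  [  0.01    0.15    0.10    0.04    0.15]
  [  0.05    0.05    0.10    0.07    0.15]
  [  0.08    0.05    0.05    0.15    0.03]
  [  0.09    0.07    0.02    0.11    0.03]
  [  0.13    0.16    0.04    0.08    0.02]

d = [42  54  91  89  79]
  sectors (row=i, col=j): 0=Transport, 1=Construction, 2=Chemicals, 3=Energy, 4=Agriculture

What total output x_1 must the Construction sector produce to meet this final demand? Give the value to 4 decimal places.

105.0535

Form M = I − A:
  [  0.99   -0.15   -0.10   -0.04   -0.15]
  [ -0.05    0.95   -0.10   -0.07   -0.15]
  [ -0.08   -0.05    0.95   -0.15   -0.03]
  [ -0.09   -0.07   -0.02    0.89   -0.03]
  [ -0.13   -0.16   -0.04   -0.08    0.98]
Leontief inverse L = M⁻¹:
  [  1.0698    0.2192    0.1466    0.1085    0.2051]
  [  0.1058    1.1196    0.1401    0.1340    0.1959]
  [  0.1209    0.1035    1.0836    0.2028    0.0737]
  [  0.1251    0.1202    0.0533    1.1543    0.0745]
  [  0.1743    0.2259    0.0909    0.1388    1.0887]
Total output x = L · d:
  x_0 = 1.0698·42 + 0.2192·54 + 0.1466·91 + 0.1085·89 + 0.2051·79 = 95.9640
  x_1 = 0.1058·42 + 1.1196·54 + 0.1401·91 + 0.1340·89 + 0.1959·79 = 105.0535
  x_2 = 0.1209·42 + 0.1035·54 + 1.0836·91 + 0.2028·89 + 0.0737·79 = 133.1537
  x_3 = 0.1251·42 + 0.1202·54 + 0.0533·91 + 1.1543·89 + 0.0745·79 = 125.2113
  x_4 = 0.1743·42 + 0.2259·54 + 0.0909·91 + 0.1388·89 + 1.0887·79 = 126.1499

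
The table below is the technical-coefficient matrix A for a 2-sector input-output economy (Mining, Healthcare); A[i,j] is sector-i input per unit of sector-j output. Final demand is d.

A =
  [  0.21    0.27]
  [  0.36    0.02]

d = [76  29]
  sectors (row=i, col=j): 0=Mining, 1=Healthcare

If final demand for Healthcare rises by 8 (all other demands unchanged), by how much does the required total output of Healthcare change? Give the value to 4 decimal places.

9.3353

Form M = I − A:
  [  0.79   -0.27]
  [ -0.36    0.98]
Leontief inverse L = M⁻¹:
  [  1.4476    0.3988]
  [  0.5318    1.1669]
Total output x = L · d:
  x_0 = 1.4476·76 + 0.3988·29 = 121.5805
  x_1 = 0.5318·76 + 1.1669·29 = 74.2541
Δx_1 = L[1,1] · Δd_1 = 1.1669 · 8 = 9.3353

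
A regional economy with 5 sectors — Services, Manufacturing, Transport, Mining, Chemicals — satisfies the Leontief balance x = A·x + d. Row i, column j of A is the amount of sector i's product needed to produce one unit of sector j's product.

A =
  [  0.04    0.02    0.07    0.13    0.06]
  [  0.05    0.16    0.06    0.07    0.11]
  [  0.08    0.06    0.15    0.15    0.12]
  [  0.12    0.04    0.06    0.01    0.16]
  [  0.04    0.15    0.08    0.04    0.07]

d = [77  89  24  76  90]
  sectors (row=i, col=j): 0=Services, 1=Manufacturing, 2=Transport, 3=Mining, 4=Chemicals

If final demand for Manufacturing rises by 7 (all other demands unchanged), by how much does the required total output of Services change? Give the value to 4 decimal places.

0.4468

Form M = I − A:
  [  0.96   -0.02   -0.07   -0.13   -0.06]
  [ -0.05    0.84   -0.06   -0.07   -0.11]
  [ -0.08   -0.06    0.85   -0.15   -0.12]
  [ -0.12   -0.04   -0.06    0.99   -0.16]
  [ -0.04   -0.15   -0.08   -0.04    0.93]
Leontief inverse L = M⁻¹:
  [  1.0809    0.0638    0.1169    0.1691    0.1215]
  [  0.0987    1.2417    0.1227    0.1271    0.1909]
  [  0.1480    0.1427    1.2358    0.2259    0.2247]
  [  0.1572    0.1021    0.1160    1.0644    0.2203]
  [  0.0819    0.2197    0.1361    0.0930    1.1401]
Total output x = L · d:
  x_0 = 1.0809·77 + 0.0638·89 + 0.1169·24 + 0.1691·76 + 0.1215·90 = 115.4974
  x_1 = 0.0987·77 + 1.2417·89 + 0.1227·24 + 0.1271·76 + 0.1909·90 = 147.9058
  x_2 = 0.1480·77 + 0.1427·89 + 1.2358·24 + 0.2259·76 + 0.2247·90 = 91.1475
  x_3 = 0.1572·77 + 0.1021·89 + 0.1160·24 + 1.0644·76 + 0.2203·90 = 124.7000
  x_4 = 0.0819·77 + 0.2197·89 + 0.1361·24 + 0.0930·76 + 1.1401·90 = 138.8017
Δx_0 = L[0,1] · Δd_1 = 0.0638 · 7 = 0.4468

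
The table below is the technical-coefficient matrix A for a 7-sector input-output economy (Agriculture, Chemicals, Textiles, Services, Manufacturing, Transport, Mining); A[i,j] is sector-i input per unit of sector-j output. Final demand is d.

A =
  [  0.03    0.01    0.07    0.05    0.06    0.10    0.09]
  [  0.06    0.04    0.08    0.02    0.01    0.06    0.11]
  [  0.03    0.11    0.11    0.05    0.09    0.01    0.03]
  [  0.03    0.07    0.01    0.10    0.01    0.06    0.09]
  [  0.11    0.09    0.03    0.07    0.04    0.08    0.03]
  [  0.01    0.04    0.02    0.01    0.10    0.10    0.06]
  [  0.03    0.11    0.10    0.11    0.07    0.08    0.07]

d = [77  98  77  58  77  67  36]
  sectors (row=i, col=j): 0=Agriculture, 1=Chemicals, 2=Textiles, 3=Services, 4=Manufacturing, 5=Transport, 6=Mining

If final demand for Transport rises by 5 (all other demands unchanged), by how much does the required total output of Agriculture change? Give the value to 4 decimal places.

Form M = I − A:
  [  0.97   -0.01   -0.07   -0.05   -0.06   -0.10   -0.09]
  [ -0.06    0.96   -0.08   -0.02   -0.01   -0.06   -0.11]
  [ -0.03   -0.11    0.89   -0.05   -0.09   -0.01   -0.03]
  [ -0.03   -0.07   -0.01    0.90   -0.01   -0.06   -0.09]
  [ -0.11   -0.09   -0.03   -0.07    0.96   -0.08   -0.03]
  [ -0.01   -0.04   -0.02   -0.01   -0.10    0.90   -0.06]
  [ -0.03   -0.11   -0.10   -0.11   -0.07   -0.08    0.93]
Leontief inverse L = M⁻¹:
  [  1.0586    0.0621    0.1120    0.0927    0.1038    0.1505    0.1354]
  [  0.0848    1.0885    0.1268    0.0601    0.0515    0.1058    0.1554]
  [  0.0663    0.1636    1.1590    0.0920    0.1271    0.0557    0.0797]
  [  0.0539    0.1133    0.0466    1.1406    0.0420    0.1062    0.1387]
  [  0.1407    0.1349    0.0736    0.1110    1.0804    0.1366    0.0863]
  [  0.0380    0.0809    0.0519    0.0419    0.1348    1.1447    0.0972]
  [  0.0715    0.1789    0.1588    0.1669    0.1210    0.1447    1.1379]
Total output x = L · d:
  x_0 = 1.0586·77 + 0.0621·98 + 0.1120·77 + 0.0927·58 + 0.1038·77 + 0.1505·67 + 0.1354·36 = 124.5549
  x_1 = 0.0848·77 + 1.0885·98 + 0.1268·77 + 0.0601·58 + 0.0515·77 + 0.1058·67 + 0.1554·36 = 143.0990
  x_2 = 0.0663·77 + 0.1636·98 + 1.1590·77 + 0.0920·58 + 0.1271·77 + 0.0557·67 + 0.0797·36 = 132.0953
  x_3 = 0.0539·77 + 0.1133·98 + 0.0466·77 + 1.1406·58 + 0.0420·77 + 0.1062·67 + 0.1387·36 = 100.3374
  x_4 = 0.1407·77 + 0.1349·98 + 0.0736·77 + 0.1110·58 + 1.0804·77 + 0.1366·67 + 0.0863·36 = 131.6064
  x_5 = 0.0380·77 + 0.0809·98 + 0.0519·77 + 0.0419·58 + 0.1348·77 + 1.1447·67 + 0.0972·36 = 107.8555
  x_6 = 0.0715·77 + 0.1789·98 + 0.1588·77 + 0.1669·58 + 0.1210·77 + 0.1447·67 + 1.1379·36 = 104.9087
Δx_0 = L[0,5] · Δd_5 = 0.1505 · 5 = 0.7523

0.7523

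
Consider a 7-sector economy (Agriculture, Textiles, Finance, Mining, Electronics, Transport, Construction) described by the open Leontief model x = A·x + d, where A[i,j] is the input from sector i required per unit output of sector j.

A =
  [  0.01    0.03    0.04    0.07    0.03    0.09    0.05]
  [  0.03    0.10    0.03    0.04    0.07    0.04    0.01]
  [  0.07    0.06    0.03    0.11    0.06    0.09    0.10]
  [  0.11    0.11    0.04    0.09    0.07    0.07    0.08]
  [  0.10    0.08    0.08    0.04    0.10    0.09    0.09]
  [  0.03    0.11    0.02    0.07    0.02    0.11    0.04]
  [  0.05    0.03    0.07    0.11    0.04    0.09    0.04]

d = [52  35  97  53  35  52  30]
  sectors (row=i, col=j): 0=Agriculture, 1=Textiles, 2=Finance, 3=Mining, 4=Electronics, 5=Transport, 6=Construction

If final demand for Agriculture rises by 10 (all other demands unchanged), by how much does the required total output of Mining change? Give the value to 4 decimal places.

Form M = I − A:
  [  0.99   -0.03   -0.04   -0.07   -0.03   -0.09   -0.05]
  [ -0.03    0.90   -0.03   -0.04   -0.07   -0.04   -0.01]
  [ -0.07   -0.06    0.97   -0.11   -0.06   -0.09   -0.10]
  [ -0.11   -0.11   -0.04    0.91   -0.07   -0.07   -0.08]
  [ -0.10   -0.08   -0.08   -0.04    0.90   -0.09   -0.09]
  [ -0.03   -0.11   -0.02   -0.07   -0.02    0.89   -0.04]
  [ -0.05   -0.03   -0.07   -0.11   -0.04   -0.09    0.96]
Leontief inverse L = M⁻¹:
  [  1.0443    0.0783    0.0641    0.1149    0.0609    0.1392    0.0830]
  [  0.0625    1.1473    0.0546    0.0778    0.1047    0.0842    0.0407]
  [  0.1238    0.1330    1.0711    0.1809    0.1104    0.1676    0.1518]
  [  0.1649    0.1874    0.0837    1.1633    0.1255    0.1513    0.1343]
  [  0.1563    0.1572    0.1258    0.1165    1.1565    0.1767    0.1484]
  [  0.0665    0.1699    0.0470    0.1194    0.0570    1.1653    0.0740]
  [  0.0970    0.0936    0.1024    0.1710    0.0824    0.1561    1.0868]
Total output x = L · d:
  x_0 = 1.0443·52 + 0.0783·35 + 0.0641·97 + 0.1149·53 + 0.0609·35 + 0.1392·52 + 0.0830·30 = 81.2164
  x_1 = 0.0625·52 + 1.1473·35 + 0.0546·97 + 0.0778·53 + 0.1047·35 + 0.0842·52 + 0.0407·30 = 62.0869
  x_2 = 0.1238·52 + 0.1330·35 + 1.0711·97 + 0.1809·53 + 0.1104·35 + 0.1676·52 + 0.1518·30 = 141.7125
  x_3 = 0.1649·52 + 0.1874·35 + 0.0837·97 + 1.1633·53 + 0.1255·35 + 0.1513·52 + 0.1343·30 = 101.1995
  x_4 = 0.1563·52 + 0.1572·35 + 0.1258·97 + 0.1165·53 + 1.1565·35 + 0.1767·52 + 0.1484·30 = 86.1283
  x_5 = 0.0665·52 + 0.1699·35 + 0.0470·97 + 0.1194·53 + 0.0570·35 + 1.1653·52 + 0.0740·30 = 85.1050
  x_6 = 0.0970·52 + 0.0936·35 + 0.1024·97 + 0.1710·53 + 0.0824·35 + 0.1561·52 + 1.0868·30 = 70.9165
Δx_3 = L[3,0] · Δd_0 = 0.1649 · 10 = 1.6490

1.6490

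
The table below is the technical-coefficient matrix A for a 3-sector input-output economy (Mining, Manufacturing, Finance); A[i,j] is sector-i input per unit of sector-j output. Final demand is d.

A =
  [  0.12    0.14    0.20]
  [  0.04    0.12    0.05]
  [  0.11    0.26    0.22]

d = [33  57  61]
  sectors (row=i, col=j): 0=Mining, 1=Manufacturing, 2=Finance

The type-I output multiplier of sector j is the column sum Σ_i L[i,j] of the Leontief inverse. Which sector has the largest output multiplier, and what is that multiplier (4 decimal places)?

Manufacturing (1.8901)

Form M = I − A:
  [  0.88   -0.14   -0.20]
  [ -0.04    0.88   -0.05]
  [ -0.11   -0.26    0.78]
Leontief inverse L = M⁻¹:
  [  1.1897    0.2848    0.3233]
  [  0.0648    1.1738    0.0919]
  [  0.1894    0.4314    1.3583]
Total output x = L · d:
  x_0 = 1.1897·33 + 0.2848·57 + 0.3233·61 = 75.2165
  x_1 = 0.0648·33 + 1.1738·57 + 0.0919·61 = 74.6517
  x_2 = 0.1894·33 + 0.4314·57 + 1.3583·61 = 113.6965
Output multipliers (column sums of L):
  Mining: 1.4440
  Manufacturing: 1.8901
  Finance: 1.7735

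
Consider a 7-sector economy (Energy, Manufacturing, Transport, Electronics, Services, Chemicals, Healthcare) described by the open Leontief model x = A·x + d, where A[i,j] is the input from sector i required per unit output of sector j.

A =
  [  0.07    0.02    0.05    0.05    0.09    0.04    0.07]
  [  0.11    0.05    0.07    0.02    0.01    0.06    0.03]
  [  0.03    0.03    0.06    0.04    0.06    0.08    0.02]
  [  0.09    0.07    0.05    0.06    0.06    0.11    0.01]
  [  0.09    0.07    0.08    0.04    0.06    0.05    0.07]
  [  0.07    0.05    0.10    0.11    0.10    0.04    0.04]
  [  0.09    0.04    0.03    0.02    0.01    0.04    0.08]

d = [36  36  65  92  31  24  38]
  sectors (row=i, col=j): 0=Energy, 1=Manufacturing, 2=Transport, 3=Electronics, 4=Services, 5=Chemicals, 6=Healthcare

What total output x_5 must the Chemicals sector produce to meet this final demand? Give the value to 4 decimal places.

65.9365

Form M = I − A:
  [  0.93   -0.02   -0.05   -0.05   -0.09   -0.04   -0.07]
  [ -0.11    0.95   -0.07   -0.02   -0.01   -0.06   -0.03]
  [ -0.03   -0.03    0.94   -0.04   -0.06   -0.08   -0.02]
  [ -0.09   -0.07   -0.05    0.94   -0.06   -0.11   -0.01]
  [ -0.09   -0.07   -0.08   -0.04    0.94   -0.05   -0.07]
  [ -0.07   -0.05   -0.10   -0.11   -0.10    0.96   -0.04]
  [ -0.09   -0.04   -0.03   -0.02   -0.01   -0.04    0.92]
Leontief inverse L = M⁻¹:
  [  1.1202    0.0503    0.0901    0.0812    0.1281    0.0776    0.1028]
  [  0.1522    1.0735    0.1063    0.0495    0.0464    0.0928    0.0570]
  [  0.0706    0.0560    1.0969    0.0697    0.0943    0.1126    0.0439]
  [  0.1489    0.1056    0.1016    1.1020    0.1092    0.1551    0.0440]
  [  0.1477    0.1034    0.1268    0.0756    1.1031    0.0937    0.1062]
  [  0.1348    0.0908    0.1537    0.1517    0.1506    1.0942    0.0772]
  [  0.1292    0.0608    0.0595    0.0437    0.0385    0.0673    1.1064]
Total output x = L · d:
  x_0 = 1.1202·36 + 0.0503·36 + 0.0901·65 + 0.0812·92 + 0.1281·31 + 0.0776·24 + 0.1028·38 = 65.2001
  x_1 = 0.1522·36 + 1.0735·36 + 0.1063·65 + 0.0495·92 + 0.0464·31 + 0.0928·24 + 0.0570·38 = 61.4218
  x_2 = 0.0706·36 + 0.0560·36 + 1.0969·65 + 0.0697·92 + 0.0943·31 + 0.1126·24 + 0.0439·38 = 89.5593
  x_3 = 0.1489·36 + 0.1056·36 + 0.1016·65 + 1.1020·92 + 0.1092·31 + 0.1551·24 + 0.0440·38 = 125.9336
  x_4 = 0.1477·36 + 0.1034·36 + 0.1268·65 + 0.0756·92 + 1.1031·31 + 0.0937·24 + 0.1062·38 = 64.7204
  x_5 = 0.1348·36 + 0.0908·36 + 0.1537·65 + 0.1517·92 + 0.1506·31 + 1.0942·24 + 0.0772·38 = 65.9365
  x_6 = 0.1292·36 + 0.0608·36 + 0.0595·65 + 0.0437·92 + 0.0385·31 + 0.0673·24 + 1.1064·38 = 59.5815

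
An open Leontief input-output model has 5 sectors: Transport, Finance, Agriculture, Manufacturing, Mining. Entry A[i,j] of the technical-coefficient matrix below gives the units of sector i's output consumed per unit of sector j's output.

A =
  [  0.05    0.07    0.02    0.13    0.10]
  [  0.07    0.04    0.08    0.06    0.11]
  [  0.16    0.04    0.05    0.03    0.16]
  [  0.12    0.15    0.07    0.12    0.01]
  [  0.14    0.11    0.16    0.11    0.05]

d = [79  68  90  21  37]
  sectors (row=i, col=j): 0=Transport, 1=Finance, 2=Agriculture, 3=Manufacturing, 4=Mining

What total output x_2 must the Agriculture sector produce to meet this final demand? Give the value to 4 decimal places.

Form M = I − A:
  [  0.95   -0.07   -0.02   -0.13   -0.10]
  [ -0.07    0.96   -0.08   -0.06   -0.11]
  [ -0.16   -0.04    0.95   -0.03   -0.16]
  [ -0.12   -0.15   -0.07    0.88   -0.01]
  [ -0.14   -0.11   -0.16   -0.11    0.95]
Leontief inverse L = M⁻¹:
  [  1.1214    0.1324    0.0741    0.1957    0.1479]
  [  0.1426    1.0954    0.1320    0.1209    0.1654]
  [  0.2425    0.1071    1.1130    0.1094    0.2265]
  [  0.1993    0.2154    0.1237    1.1946    0.0793]
  [  0.2457    0.1893    0.2280    0.1996    1.1409]
Total output x = L · d:
  x_0 = 1.1214·79 + 0.1324·68 + 0.0741·90 + 0.1957·21 + 0.1479·37 = 113.8407
  x_1 = 0.1426·79 + 1.0954·68 + 0.1320·90 + 0.1209·21 + 0.1654·37 = 106.2897
  x_2 = 0.2425·79 + 0.1071·68 + 1.1130·90 + 0.1094·21 + 0.2265·37 = 137.2904
  x_3 = 0.1993·79 + 0.2154·68 + 0.1237·90 + 1.1946·21 + 0.0793·37 = 69.5531
  x_4 = 0.2457·79 + 0.1893·68 + 0.2280·90 + 0.1996·21 + 1.1409·37 = 99.2072

137.2904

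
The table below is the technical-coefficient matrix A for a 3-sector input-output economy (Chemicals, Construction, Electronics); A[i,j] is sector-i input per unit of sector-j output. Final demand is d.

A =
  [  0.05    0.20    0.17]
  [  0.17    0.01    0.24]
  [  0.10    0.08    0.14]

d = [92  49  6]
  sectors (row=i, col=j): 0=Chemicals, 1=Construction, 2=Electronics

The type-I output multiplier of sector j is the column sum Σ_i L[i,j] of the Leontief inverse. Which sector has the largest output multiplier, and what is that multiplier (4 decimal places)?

Form M = I − A:
  [  0.95   -0.20   -0.17]
  [ -0.17    0.99   -0.24]
  [ -0.10   -0.08    0.86]
Leontief inverse L = M⁻¹:
  [  1.1285    0.2517    0.2933]
  [  0.2308    1.0849    0.3484]
  [  0.1527    0.1302    1.2293]
Total output x = L · d:
  x_0 = 1.1285·92 + 0.2517·49 + 0.2933·6 = 117.9193
  x_1 = 0.2308·92 + 1.0849·49 + 0.3484·6 = 76.4838
  x_2 = 0.1527·92 + 0.1302·49 + 1.2293·6 = 27.8031
Output multipliers (column sums of L):
  Chemicals: 1.5121
  Construction: 1.4668
  Electronics: 1.8710

Electronics (1.8710)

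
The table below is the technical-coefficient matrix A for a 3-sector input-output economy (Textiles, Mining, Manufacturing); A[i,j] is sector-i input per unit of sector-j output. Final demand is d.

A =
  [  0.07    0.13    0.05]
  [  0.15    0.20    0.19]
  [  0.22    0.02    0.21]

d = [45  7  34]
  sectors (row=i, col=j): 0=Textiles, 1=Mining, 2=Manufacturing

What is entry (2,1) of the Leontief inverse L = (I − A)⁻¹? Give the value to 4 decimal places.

L[2,1] = 0.0851

Form M = I − A:
  [  0.93   -0.13   -0.05]
  [ -0.15    0.80   -0.19]
  [ -0.22   -0.02    0.79]
Leontief inverse L = M⁻¹:
  [  1.1330    0.1870    0.1167]
  [  0.2891    1.3053    0.3322]
  [  0.3229    0.0851    1.3067]
Total output x = L · d:
  x_0 = 1.1330·45 + 0.1870·7 + 0.1167·34 = 56.2637
  x_1 = 0.2891·45 + 1.3053·7 + 0.3322·34 = 33.4433
  x_2 = 0.3229·45 + 0.0851·7 + 1.3067·34 = 59.5530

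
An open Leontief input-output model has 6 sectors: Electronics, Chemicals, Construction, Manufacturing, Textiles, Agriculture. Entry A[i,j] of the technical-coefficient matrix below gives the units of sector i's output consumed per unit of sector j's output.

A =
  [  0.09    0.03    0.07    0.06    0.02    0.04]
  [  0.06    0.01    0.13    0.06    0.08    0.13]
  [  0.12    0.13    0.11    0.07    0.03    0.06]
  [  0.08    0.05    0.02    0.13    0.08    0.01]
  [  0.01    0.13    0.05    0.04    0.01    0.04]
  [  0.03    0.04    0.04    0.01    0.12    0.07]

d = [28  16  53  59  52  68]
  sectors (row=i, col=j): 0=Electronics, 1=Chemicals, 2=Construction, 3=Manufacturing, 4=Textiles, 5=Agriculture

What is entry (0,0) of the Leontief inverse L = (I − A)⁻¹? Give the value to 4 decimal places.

L[0,0] = 1.1278

Form M = I − A:
  [  0.91   -0.03   -0.07   -0.06   -0.02   -0.04]
  [ -0.06    0.99   -0.13   -0.06   -0.08   -0.13]
  [ -0.12   -0.13    0.89   -0.07   -0.03   -0.06]
  [ -0.08   -0.05   -0.02    0.87   -0.08   -0.01]
  [ -0.01   -0.13   -0.05   -0.04    0.99   -0.04]
  [ -0.03   -0.04   -0.04   -0.01   -0.12    0.93]
Leontief inverse L = M⁻¹:
  [  1.1278    0.0616    0.1054    0.0934    0.0466    0.0669]
  [  0.1103    1.0656    0.1813    0.1033    0.1230    0.1718]
  [  0.1827    0.1812    1.1767    0.1247    0.0779    0.1138]
  [  0.1188    0.0863    0.0562    1.1736    0.1105    0.0382]
  [  0.0421    0.1563    0.0896    0.0696    1.0410    0.0750]
  [  0.0557    0.0767    0.0740    0.0344    0.1457    1.0998]
Total output x = L · d:
  x_0 = 1.1278·28 + 0.0616·16 + 0.1054·53 + 0.0934·59 + 0.0466·52 + 0.0669·68 = 50.6369
  x_1 = 0.1103·28 + 1.0656·16 + 0.1813·53 + 0.1033·59 + 0.1230·52 + 0.1718·68 = 53.9154
  x_2 = 0.1827·28 + 0.1812·16 + 1.1767·53 + 0.1247·59 + 0.0779·52 + 0.1138·68 = 89.5208
  x_3 = 0.1188·28 + 0.0863·16 + 0.0562·53 + 1.1736·59 + 0.1105·52 + 0.0382·68 = 85.2750
  x_4 = 0.0421·28 + 0.1563·16 + 0.0896·53 + 0.0696·59 + 1.0410·52 + 0.0750·68 = 71.7640
  x_5 = 0.0557·28 + 0.0767·16 + 0.0740·53 + 0.0344·59 + 0.1457·52 + 1.0998·68 = 91.0978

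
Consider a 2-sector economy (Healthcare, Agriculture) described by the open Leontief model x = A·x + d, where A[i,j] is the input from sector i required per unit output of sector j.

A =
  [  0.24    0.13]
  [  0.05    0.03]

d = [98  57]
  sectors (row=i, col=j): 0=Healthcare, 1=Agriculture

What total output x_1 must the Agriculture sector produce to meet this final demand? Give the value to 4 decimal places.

Form M = I − A:
  [  0.76   -0.13]
  [ -0.05    0.97]
Leontief inverse L = M⁻¹:
  [  1.3275    0.1779]
  [  0.0684    1.0401]
Total output x = L · d:
  x_0 = 1.3275·98 + 0.1779·57 = 140.2354
  x_1 = 0.0684·98 + 1.0401·57 = 65.9915

65.9915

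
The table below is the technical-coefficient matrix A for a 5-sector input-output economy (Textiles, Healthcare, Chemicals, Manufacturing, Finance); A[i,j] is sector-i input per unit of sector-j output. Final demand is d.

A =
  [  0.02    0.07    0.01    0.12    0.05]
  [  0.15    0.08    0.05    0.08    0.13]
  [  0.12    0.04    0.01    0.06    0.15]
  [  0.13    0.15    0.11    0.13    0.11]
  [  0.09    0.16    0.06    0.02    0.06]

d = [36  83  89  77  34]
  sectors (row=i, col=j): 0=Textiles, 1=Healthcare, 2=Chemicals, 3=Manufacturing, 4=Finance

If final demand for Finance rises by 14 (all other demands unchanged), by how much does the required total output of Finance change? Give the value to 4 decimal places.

Form M = I − A:
  [  0.98   -0.07   -0.01   -0.12   -0.05]
  [ -0.15    0.92   -0.05   -0.08   -0.13]
  [ -0.12   -0.04    0.99   -0.06   -0.15]
  [ -0.13   -0.15   -0.11    0.87   -0.11]
  [ -0.09   -0.16   -0.06   -0.02    0.94]
Leontief inverse L = M⁻¹:
  [  1.0764    0.1283    0.0419    0.1655    0.1010]
  [  0.2287    1.1685    0.0905    0.1500    0.2058]
  [  0.1785    0.1126    1.0424    0.1116    0.2045]
  [  0.2429    0.2632    0.1650    1.2235    0.2188]
  [  0.1585    0.2240    0.0894    0.0745    1.1262]
Total output x = L · d:
  x_0 = 1.0764·36 + 0.1283·83 + 0.0419·89 + 0.1655·77 + 0.1010·34 = 69.2991
  x_1 = 0.2287·36 + 1.1685·83 + 0.0905·89 + 0.1500·77 + 0.2058·34 = 131.8159
  x_2 = 0.1785·36 + 0.1126·83 + 1.0424·89 + 0.1116·77 + 0.2045·34 = 124.0880
  x_3 = 0.2429·36 + 0.2632·83 + 0.1650·89 + 1.2235·77 + 0.2188·34 = 146.9226
  x_4 = 0.1585·36 + 0.2240·83 + 0.0894·89 + 0.0745·77 + 1.1262·34 = 76.2885
Δx_4 = L[4,4] · Δd_4 = 1.1262 · 14 = 15.7673

15.7673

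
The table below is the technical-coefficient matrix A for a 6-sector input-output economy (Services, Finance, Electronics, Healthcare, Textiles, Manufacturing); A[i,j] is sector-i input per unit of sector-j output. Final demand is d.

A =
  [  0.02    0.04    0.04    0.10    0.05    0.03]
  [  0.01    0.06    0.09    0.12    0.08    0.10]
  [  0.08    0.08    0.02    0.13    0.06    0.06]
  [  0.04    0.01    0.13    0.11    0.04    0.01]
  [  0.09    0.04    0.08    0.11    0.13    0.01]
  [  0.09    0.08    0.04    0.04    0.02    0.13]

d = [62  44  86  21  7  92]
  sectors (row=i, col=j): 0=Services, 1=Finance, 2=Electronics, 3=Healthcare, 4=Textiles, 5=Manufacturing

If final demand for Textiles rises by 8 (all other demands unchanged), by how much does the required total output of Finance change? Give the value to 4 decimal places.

1.0125

Form M = I − A:
  [  0.98   -0.04   -0.04   -0.10   -0.05   -0.03]
  [ -0.01    0.94   -0.09   -0.12   -0.08   -0.10]
  [ -0.08   -0.08    0.98   -0.13   -0.06   -0.06]
  [ -0.04   -0.01   -0.13    0.89   -0.04   -0.01]
  [ -0.09   -0.04   -0.08   -0.11    0.87   -0.01]
  [ -0.09   -0.08   -0.04   -0.04   -0.02    0.87]
Leontief inverse L = M⁻¹:
  [  1.0453    0.0603    0.0764    0.1488    0.0789    0.0509]
  [  0.0558    1.0981    0.1455    0.1976    0.1266    0.1419]
  [  0.1151    0.1108    1.0742    0.2017    0.1023    0.0943]
  [  0.0717    0.0358    0.1690    1.1717    0.0737    0.0326]
  [  0.1318    0.0728    0.1357    0.1923    1.1828    0.0381]
  [  0.1249    0.1156    0.0816    0.1011    0.0551    1.1744]
Total output x = L · d:
  x_0 = 1.0453·62 + 0.0603·44 + 0.0764·86 + 0.1488·21 + 0.0789·7 + 0.0509·92 = 82.3867
  x_1 = 0.0558·62 + 1.0981·44 + 0.1455·86 + 0.1976·21 + 0.1266·7 + 0.1419·92 = 82.3792
  x_2 = 0.1151·62 + 0.1108·44 + 1.0742·86 + 0.2017·21 + 0.1023·7 + 0.0943·92 = 118.0255
  x_3 = 0.0717·62 + 0.0358·44 + 0.1690·86 + 1.1717·21 + 0.0737·7 + 0.0326·92 = 48.6754
  x_4 = 0.1318·62 + 0.0728·44 + 0.1357·86 + 0.1923·21 + 1.1828·7 + 0.0381·92 = 38.8624
  x_5 = 0.1249·62 + 0.1156·44 + 0.0816·86 + 0.1011·21 + 0.0551·7 + 1.1744·92 = 130.4028
Δx_1 = L[1,4] · Δd_4 = 0.1266 · 8 = 1.0125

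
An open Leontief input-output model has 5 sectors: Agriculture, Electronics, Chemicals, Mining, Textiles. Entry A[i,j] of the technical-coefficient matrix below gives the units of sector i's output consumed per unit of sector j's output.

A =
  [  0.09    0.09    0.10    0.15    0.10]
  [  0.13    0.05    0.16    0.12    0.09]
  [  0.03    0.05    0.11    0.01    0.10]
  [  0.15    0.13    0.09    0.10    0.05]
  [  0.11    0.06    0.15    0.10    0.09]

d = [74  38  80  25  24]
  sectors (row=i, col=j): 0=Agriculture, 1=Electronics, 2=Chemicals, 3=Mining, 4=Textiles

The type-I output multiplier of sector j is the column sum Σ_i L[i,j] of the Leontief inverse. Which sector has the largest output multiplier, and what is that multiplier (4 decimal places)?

Form M = I − A:
  [  0.91   -0.09   -0.10   -0.15   -0.10]
  [ -0.13    0.95   -0.16   -0.12   -0.09]
  [ -0.03   -0.05    0.89   -0.01   -0.10]
  [ -0.15   -0.13   -0.09    0.90   -0.05]
  [ -0.11   -0.06   -0.15   -0.10    0.91]
Leontief inverse L = M⁻¹:
  [  1.1932    0.1698    0.2206    0.2446    0.1856]
  [  0.2270    1.1291    0.2800    0.2114    0.1790]
  [  0.0782    0.0863    1.1786    0.0543    0.1496]
  [  0.2506    0.2074    0.2097    1.1981    0.1369]
  [  0.1996    0.1320    0.2624    0.1841    1.1728]
Total output x = L · d:
  x_0 = 1.1932·74 + 0.1698·38 + 0.2206·80 + 0.2446·25 + 0.1856·24 = 122.9679
  x_1 = 0.2270·74 + 1.1291·38 + 0.2800·80 + 0.2114·25 + 0.1790·24 = 91.6891
  x_2 = 0.0782·74 + 0.0863·38 + 1.1786·80 + 0.0543·25 + 0.1496·24 = 108.3048
  x_3 = 0.2506·74 + 0.2074·38 + 0.2097·80 + 1.1981·25 + 0.1369·24 = 76.4322
  x_4 = 0.1996·74 + 0.1320·38 + 0.2624·80 + 0.1841·25 + 1.1728·24 = 73.5349
Output multipliers (column sums of L):
  Agriculture: 1.9486
  Electronics: 1.7246
  Chemicals: 2.1514
  Mining: 1.8924
  Textiles: 1.8240

Chemicals (2.1514)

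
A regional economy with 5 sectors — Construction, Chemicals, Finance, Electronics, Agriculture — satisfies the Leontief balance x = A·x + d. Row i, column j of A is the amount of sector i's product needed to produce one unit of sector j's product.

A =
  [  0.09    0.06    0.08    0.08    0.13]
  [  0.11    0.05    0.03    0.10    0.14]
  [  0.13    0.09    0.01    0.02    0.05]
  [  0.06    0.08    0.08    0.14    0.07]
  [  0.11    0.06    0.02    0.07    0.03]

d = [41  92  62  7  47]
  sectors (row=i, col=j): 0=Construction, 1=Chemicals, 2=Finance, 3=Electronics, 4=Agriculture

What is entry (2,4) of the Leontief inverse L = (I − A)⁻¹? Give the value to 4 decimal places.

Form M = I − A:
  [  0.91   -0.06   -0.08   -0.08   -0.13]
  [ -0.11    0.95   -0.03   -0.10   -0.14]
  [ -0.13   -0.09    0.99   -0.02   -0.05]
  [ -0.06   -0.08   -0.08    0.86   -0.07]
  [ -0.11   -0.06   -0.02   -0.07    0.97]
Leontief inverse L = M⁻¹:
  [  1.1595    0.1072    0.1119    0.1381    0.1866]
  [  0.1761    1.0959    0.0644    0.1613    0.1967]
  [  0.1787    0.1209    1.0353    0.0628    0.0993]
  [  0.1265    0.1281    0.1139    1.2025    0.1281]
  [  0.1552    0.0917    0.0462    0.1137    1.0756]
Total output x = L · d:
  x_0 = 1.1595·41 + 0.1072·92 + 0.1119·62 + 0.1381·7 + 0.1866·47 = 74.0811
  x_1 = 0.1761·41 + 1.0959·92 + 0.0644·62 + 0.1613·7 + 0.1967·47 = 122.4110
  x_2 = 0.1787·41 + 0.1209·92 + 1.0353·62 + 0.0628·7 + 0.0993·47 = 87.7451
  x_3 = 0.1265·41 + 0.1281·92 + 0.1139·62 + 1.2025·7 + 0.1281·47 = 38.4746
  x_4 = 0.1552·41 + 0.0917·92 + 0.0462·62 + 0.1137·7 + 1.0756·47 = 69.0121

L[2,4] = 0.0993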